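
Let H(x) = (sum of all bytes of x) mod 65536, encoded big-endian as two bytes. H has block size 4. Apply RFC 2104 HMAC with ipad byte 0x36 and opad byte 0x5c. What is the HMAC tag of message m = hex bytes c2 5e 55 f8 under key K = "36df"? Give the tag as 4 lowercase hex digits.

0162

Key "36df" = 33 36 64 66 is exactly B = 4 bytes: K' = 33 36 64 66.
K' ⊕ ipad = 05 00 52 50.  K' ⊕ opad = 6f 6a 38 3a.
Inner input = (K'⊕ipad) ∥ m = 05 00 52 50 ∥ c2 5e 55 f8.
Inner hash: sum = 5+0+82+80+194+94+85+248 = 788 → 03 14.
Outer input = (K'⊕opad) ∥ inner = 6f 6a 38 3a ∥ 03 14.
Outer hash (tag): sum = 111+106+56+58+3+20 = 354 → 01 62.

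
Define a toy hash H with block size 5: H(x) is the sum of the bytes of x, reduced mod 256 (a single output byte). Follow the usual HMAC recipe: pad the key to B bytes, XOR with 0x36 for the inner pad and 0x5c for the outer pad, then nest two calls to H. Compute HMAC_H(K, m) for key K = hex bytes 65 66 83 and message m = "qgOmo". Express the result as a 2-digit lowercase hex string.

Key hex bytes 65 66 83 is 3 bytes ≤ B = 5; zero-pad to 5 bytes: K' = 65 66 83 00 00.
K' ⊕ ipad = 53 50 b5 36 36.  K' ⊕ opad = 39 3a df 5c 5c.
Inner input = (K'⊕ipad) ∥ m = 53 50 b5 36 36 ∥ 71 67 4f 6d 6f.
Inner hash: sum = 83+80+181+54+54+113+103+79+109+111 = 967; mod 256 = 199 → c7.
Outer input = (K'⊕opad) ∥ inner = 39 3a df 5c 5c ∥ c7.
Outer hash (tag): sum = 57+58+223+92+92+199 = 721; mod 256 = 209 → d1.

d1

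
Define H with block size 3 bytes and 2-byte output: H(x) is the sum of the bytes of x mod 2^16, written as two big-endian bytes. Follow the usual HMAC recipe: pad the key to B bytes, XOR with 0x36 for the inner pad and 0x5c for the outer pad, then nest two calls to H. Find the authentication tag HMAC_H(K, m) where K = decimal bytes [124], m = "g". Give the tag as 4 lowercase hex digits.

Key decimal bytes [124] = 7c is 1 byte ≤ B = 3; zero-pad to 3 bytes: K' = 7c 00 00.
K' ⊕ ipad = 4a 36 36.  K' ⊕ opad = 20 5c 5c.
Inner input = (K'⊕ipad) ∥ m = 4a 36 36 ∥ 67.
Inner hash: sum = 74+54+54+103 = 285 → 01 1d.
Outer input = (K'⊕opad) ∥ inner = 20 5c 5c ∥ 01 1d.
Outer hash (tag): sum = 32+92+92+1+29 = 246 → 00 f6.

00f6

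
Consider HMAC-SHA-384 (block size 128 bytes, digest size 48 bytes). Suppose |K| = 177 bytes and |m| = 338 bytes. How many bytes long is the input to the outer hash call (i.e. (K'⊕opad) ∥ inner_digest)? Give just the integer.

176

Key is 177 > 128 bytes, so it is hashed to 48 bytes then zero-padded to 128: |K'| = 128.
Outer input = (K'⊕opad) ∥ H(inner) → 128 + 48 = 176 bytes.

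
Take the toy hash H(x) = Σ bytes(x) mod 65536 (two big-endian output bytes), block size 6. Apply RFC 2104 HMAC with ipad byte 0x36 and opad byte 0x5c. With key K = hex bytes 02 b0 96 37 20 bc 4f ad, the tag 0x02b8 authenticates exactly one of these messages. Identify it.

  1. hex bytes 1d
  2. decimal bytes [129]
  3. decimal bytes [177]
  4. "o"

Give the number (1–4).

Key hex bytes 02 b0 96 37 20 bc 4f ad is 8 bytes > B = 6, so hash it first: H(key) = 03 57, then zero-pad to 6 bytes: K' = 03 57 00 00 00 00.
K' ⊕ ipad = 35 61 36 36 36 36; K' ⊕ opad = 5f 0b 5c 5c 5c 5c.
m1: inner = H(35 61 36 36 36 36 1d) = 01 8b; tag = H(5f 0b 5c 5c 5c 5c 01 8b) = 0266
m2: inner = H(35 61 36 36 36 36 81) = 01 ef; tag = H(5f 0b 5c 5c 5c 5c 01 ef) = 02ca
m3: inner = H(35 61 36 36 36 36 b1) = 02 1f; tag = H(5f 0b 5c 5c 5c 5c 02 1f) = 01fb
m4: inner = H(35 61 36 36 36 36 6f) = 01 dd; tag = H(5f 0b 5c 5c 5c 5c 01 dd) = 02b8 ← matches

4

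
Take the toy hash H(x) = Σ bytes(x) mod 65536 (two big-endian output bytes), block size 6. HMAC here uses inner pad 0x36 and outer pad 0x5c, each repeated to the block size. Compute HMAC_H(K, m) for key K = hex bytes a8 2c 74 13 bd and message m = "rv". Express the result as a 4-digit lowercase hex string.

Key hex bytes a8 2c 74 13 bd is 5 bytes ≤ B = 6; zero-pad to 6 bytes: K' = a8 2c 74 13 bd 00.
K' ⊕ ipad = 9e 1a 42 25 8b 36.  K' ⊕ opad = f4 70 28 4f e1 5c.
Inner input = (K'⊕ipad) ∥ m = 9e 1a 42 25 8b 36 ∥ 72 76.
Inner hash: sum = 158+26+66+37+139+54+114+118 = 712 → 02 c8.
Outer input = (K'⊕opad) ∥ inner = f4 70 28 4f e1 5c ∥ 02 c8.
Outer hash (tag): sum = 244+112+40+79+225+92+2+200 = 994 → 03 e2.

03e2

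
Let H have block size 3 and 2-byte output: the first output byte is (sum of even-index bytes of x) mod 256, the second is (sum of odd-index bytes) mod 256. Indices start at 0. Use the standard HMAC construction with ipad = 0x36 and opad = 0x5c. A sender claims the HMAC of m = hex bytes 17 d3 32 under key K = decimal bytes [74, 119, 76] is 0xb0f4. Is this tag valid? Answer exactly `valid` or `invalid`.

Key decimal bytes [74, 119, 76] = 4a 77 4c is exactly B = 3 bytes: K' = 4a 77 4c.
K' ⊕ ipad = 7c 41 7a; K' ⊕ opad = 16 2b 10.
Inner hash: even-index sum = 457 mod 256 = 201; odd-index sum = 138 mod 256 = 138 → c9 8a.
Outer hash (recomputed tag): even-index sum = 176 mod 256 = 176; odd-index sum = 244 mod 256 = 244 → b0 f4.
Recomputed tag = b0f4; claimed = b0f4 → match.

valid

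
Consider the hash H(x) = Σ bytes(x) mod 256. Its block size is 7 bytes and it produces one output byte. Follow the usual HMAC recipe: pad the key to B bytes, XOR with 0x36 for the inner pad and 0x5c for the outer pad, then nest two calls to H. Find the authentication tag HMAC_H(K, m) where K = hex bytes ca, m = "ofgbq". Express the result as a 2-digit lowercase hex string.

0d

Key hex bytes ca is 1 byte ≤ B = 7; zero-pad to 7 bytes: K' = ca 00 00 00 00 00 00.
K' ⊕ ipad = fc 36 36 36 36 36 36.  K' ⊕ opad = 96 5c 5c 5c 5c 5c 5c.
Inner input = (K'⊕ipad) ∥ m = fc 36 36 36 36 36 36 ∥ 6f 66 67 62 71.
Inner hash: sum = 252+54+54+54+54+54+54+111+102+103+98+113 = 1103; mod 256 = 79 → 4f.
Outer input = (K'⊕opad) ∥ inner = 96 5c 5c 5c 5c 5c 5c ∥ 4f.
Outer hash (tag): sum = 150+92+92+92+92+92+92+79 = 781; mod 256 = 13 → 0d.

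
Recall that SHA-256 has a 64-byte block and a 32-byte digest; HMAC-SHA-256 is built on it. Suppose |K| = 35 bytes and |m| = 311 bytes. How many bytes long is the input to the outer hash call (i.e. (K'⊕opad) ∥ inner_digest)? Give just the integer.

Key is 35 ≤ 64 bytes, zero-padded: |K'| = 64.
Outer input = (K'⊕opad) ∥ H(inner) → 64 + 32 = 96 bytes.

96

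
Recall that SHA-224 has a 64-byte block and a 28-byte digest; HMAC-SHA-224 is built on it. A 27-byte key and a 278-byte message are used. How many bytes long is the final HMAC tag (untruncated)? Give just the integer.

The tag is one SHA-224 digest: 28 bytes.

28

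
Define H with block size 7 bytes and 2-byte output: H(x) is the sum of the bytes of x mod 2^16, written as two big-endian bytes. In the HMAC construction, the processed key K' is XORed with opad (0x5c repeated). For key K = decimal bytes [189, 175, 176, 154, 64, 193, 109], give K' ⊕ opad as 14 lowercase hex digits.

e1f3ecc61c9d31

Key decimal bytes [189, 175, 176, 154, 64, 193, 109] = bd af b0 9a 40 c1 6d is exactly B = 7 bytes: K' = bd af b0 9a 40 c1 6d.
XOR each byte with 0x5c: bd⊕5c=e1, af⊕5c=f3, b0⊕5c=ec, 9a⊕5c=c6, 40⊕5c=1c, c1⊕5c=9d, 6d⊕5c=31.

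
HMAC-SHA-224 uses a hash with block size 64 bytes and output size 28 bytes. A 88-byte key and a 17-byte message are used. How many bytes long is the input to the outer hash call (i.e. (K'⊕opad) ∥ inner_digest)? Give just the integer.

Key is 88 > 64 bytes, so it is hashed to 28 bytes then zero-padded to 64: |K'| = 64.
Outer input = (K'⊕opad) ∥ H(inner) → 64 + 28 = 92 bytes.

92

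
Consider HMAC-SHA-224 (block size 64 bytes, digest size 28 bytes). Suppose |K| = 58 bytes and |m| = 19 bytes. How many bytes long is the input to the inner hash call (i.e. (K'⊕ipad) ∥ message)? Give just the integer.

Key is 58 ≤ 64 bytes, zero-padded: |K'| = 64.
Inner input = (K'⊕ipad) ∥ m → 64 + 19 = 83 bytes.

83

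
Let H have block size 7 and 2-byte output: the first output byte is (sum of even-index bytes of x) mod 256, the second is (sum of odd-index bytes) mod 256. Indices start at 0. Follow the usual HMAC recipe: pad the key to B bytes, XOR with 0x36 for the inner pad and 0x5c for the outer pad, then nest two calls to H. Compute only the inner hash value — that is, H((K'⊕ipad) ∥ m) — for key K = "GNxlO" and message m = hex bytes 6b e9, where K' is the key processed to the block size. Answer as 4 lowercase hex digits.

5773

Key "GNxlO" = 47 4e 78 6c 4f is 5 bytes ≤ B = 7; zero-pad to 7 bytes: K' = 47 4e 78 6c 4f 00 00.
K' ⊕ ipad = 71 78 4e 5a 79 36 36.
Inner input = 71 78 4e 5a 79 36 36 ∥ 6b e9.
Inner hash: even-index sum = 599 mod 256 = 87; odd-index sum = 371 mod 256 = 115 → 57 73.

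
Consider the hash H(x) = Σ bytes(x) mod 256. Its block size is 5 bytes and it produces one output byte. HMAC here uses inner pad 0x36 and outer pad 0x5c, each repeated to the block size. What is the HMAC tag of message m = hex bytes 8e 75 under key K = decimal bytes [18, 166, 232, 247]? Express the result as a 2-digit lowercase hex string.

Key decimal bytes [18, 166, 232, 247] = 12 a6 e8 f7 is 4 bytes ≤ B = 5; zero-pad to 5 bytes: K' = 12 a6 e8 f7 00.
K' ⊕ ipad = 24 90 de c1 36.  K' ⊕ opad = 4e fa b4 ab 5c.
Inner input = (K'⊕ipad) ∥ m = 24 90 de c1 36 ∥ 8e 75.
Inner hash: sum = 36+144+222+193+54+142+117 = 908; mod 256 = 140 → 8c.
Outer input = (K'⊕opad) ∥ inner = 4e fa b4 ab 5c ∥ 8c.
Outer hash (tag): sum = 78+250+180+171+92+140 = 911; mod 256 = 143 → 8f.

8f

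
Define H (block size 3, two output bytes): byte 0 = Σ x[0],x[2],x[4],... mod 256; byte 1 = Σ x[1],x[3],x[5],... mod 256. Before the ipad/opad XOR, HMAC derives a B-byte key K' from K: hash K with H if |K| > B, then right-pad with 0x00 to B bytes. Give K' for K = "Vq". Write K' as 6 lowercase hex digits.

567100

Key "Vq" = 56 71 is 2 bytes ≤ B = 3; zero-pad to 3 bytes: K' = 56 71 00.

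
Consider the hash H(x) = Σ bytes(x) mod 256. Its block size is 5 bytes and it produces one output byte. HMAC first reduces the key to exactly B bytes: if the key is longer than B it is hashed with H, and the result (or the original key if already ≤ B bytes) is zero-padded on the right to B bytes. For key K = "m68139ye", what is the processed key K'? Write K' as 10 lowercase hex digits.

5600000000

|K| = 8 > B = 5, so first hash the key.
H(K): sum = 109+54+56+49+51+57+121+101 = 598; mod 256 = 86 → 56.
Zero-pad H(K) = 56 to 5 bytes: K' = 56 00 00 00 00.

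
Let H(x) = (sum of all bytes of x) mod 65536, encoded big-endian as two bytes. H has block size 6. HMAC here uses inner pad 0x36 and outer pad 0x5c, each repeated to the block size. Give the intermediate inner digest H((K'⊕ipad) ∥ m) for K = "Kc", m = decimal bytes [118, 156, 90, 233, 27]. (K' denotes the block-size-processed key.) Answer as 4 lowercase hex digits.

Key "Kc" = 4b 63 is 2 bytes ≤ B = 6; zero-pad to 6 bytes: K' = 4b 63 00 00 00 00.
K' ⊕ ipad = 7d 55 36 36 36 36.
Inner input = 7d 55 36 36 36 36 ∥ 76 9c 5a e9 1b.
Inner hash: sum = 125+85+54+54+54+54+118+156+90+233+27 = 1050 → 04 1a.

041a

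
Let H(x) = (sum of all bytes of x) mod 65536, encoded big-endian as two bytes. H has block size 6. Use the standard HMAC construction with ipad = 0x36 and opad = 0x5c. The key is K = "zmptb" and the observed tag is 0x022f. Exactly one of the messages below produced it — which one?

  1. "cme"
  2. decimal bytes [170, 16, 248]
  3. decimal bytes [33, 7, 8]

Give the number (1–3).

Key "zmptb" = 7a 6d 70 74 62 is 5 bytes ≤ B = 6; zero-pad to 6 bytes: K' = 7a 6d 70 74 62 00.
K' ⊕ ipad = 4c 5b 46 42 54 36; K' ⊕ opad = 26 31 2c 28 3e 5c.
m1: inner = H(4c 5b 46 42 54 36 63 6d 65) = 02 ee; tag = H(26 31 2c 28 3e 5c 02 ee) = 0235
m2: inner = H(4c 5b 46 42 54 36 aa 10 f8) = 03 6b; tag = H(26 31 2c 28 3e 5c 03 6b) = 01b3
m3: inner = H(4c 5b 46 42 54 36 21 07 08) = 01 e9; tag = H(26 31 2c 28 3e 5c 01 e9) = 022f ← matches

3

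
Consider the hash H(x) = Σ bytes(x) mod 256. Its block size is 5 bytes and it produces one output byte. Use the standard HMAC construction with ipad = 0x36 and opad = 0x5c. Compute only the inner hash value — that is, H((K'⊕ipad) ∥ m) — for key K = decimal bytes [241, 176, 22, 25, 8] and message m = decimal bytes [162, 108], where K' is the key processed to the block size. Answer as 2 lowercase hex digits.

Key decimal bytes [241, 176, 22, 25, 8] = f1 b0 16 19 08 is exactly B = 5 bytes: K' = f1 b0 16 19 08.
K' ⊕ ipad = c7 86 20 2f 3e.
Inner input = c7 86 20 2f 3e ∥ a2 6c.
Inner hash: sum = 199+134+32+47+62+162+108 = 744; mod 256 = 232 → e8.

e8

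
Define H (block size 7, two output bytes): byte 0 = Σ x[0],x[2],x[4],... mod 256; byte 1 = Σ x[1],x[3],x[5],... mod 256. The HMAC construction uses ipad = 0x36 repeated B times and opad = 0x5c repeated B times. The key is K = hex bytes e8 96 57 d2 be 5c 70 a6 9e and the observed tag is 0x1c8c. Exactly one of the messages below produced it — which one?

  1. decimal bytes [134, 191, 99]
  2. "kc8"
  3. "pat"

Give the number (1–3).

1

Key hex bytes e8 96 57 d2 be 5c 70 a6 9e is 9 bytes > B = 7, so hash it first: H(key) = 0b 6a, then zero-pad to 7 bytes: K' = 0b 6a 00 00 00 00 00.
K' ⊕ ipad = 3d 5c 36 36 36 36 36; K' ⊕ opad = 57 36 5c 5c 5c 5c 5c.
m1: inner = H(3d 5c 36 36 36 36 36 86 bf 63) = 9e b1; tag = H(57 36 5c 5c 5c 5c 5c 9e b1) = 1c8c ← matches
m2: inner = H(3d 5c 36 36 36 36 36 6b 63 38) = 42 6b; tag = H(57 36 5c 5c 5c 5c 5c 42 6b) = d630
m3: inner = H(3d 5c 36 36 36 36 36 70 61 74) = 40 ac; tag = H(57 36 5c 5c 5c 5c 5c 40 ac) = 172e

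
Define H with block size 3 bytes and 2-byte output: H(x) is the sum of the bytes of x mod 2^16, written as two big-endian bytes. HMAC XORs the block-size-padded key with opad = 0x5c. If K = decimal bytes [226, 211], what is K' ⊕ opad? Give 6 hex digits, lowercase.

Key decimal bytes [226, 211] = e2 d3 is 2 bytes ≤ B = 3; zero-pad to 3 bytes: K' = e2 d3 00.
XOR each byte with 0x5c: e2⊕5c=be, d3⊕5c=8f, 00⊕5c=5c.

be8f5c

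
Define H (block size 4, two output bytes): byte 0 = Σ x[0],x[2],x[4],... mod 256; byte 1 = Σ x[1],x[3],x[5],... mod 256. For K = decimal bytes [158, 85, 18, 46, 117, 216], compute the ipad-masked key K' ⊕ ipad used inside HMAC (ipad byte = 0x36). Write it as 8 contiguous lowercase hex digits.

Key decimal bytes [158, 85, 18, 46, 117, 216] = 9e 55 12 2e 75 d8 is 6 bytes > B = 4, so hash it first: H(key) = 25 5b, then zero-pad to 4 bytes: K' = 25 5b 00 00.
XOR each byte with 0x36: 25⊕36=13, 5b⊕36=6d, 00⊕36=36, 00⊕36=36.

136d3636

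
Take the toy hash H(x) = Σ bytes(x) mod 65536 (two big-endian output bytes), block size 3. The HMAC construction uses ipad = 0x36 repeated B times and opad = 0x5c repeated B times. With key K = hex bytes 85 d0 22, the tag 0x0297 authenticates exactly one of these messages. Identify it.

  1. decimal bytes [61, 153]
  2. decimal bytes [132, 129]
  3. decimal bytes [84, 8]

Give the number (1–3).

Key hex bytes 85 d0 22 is exactly B = 3 bytes: K' = 85 d0 22.
K' ⊕ ipad = b3 e6 14; K' ⊕ opad = d9 8c 7e.
m1: inner = H(b3 e6 14 3d 99) = 02 83; tag = H(d9 8c 7e 02 83) = 0268
m2: inner = H(b3 e6 14 84 81) = 02 b2; tag = H(d9 8c 7e 02 b2) = 0297 ← matches
m3: inner = H(b3 e6 14 54 08) = 02 09; tag = H(d9 8c 7e 02 09) = 01ee

2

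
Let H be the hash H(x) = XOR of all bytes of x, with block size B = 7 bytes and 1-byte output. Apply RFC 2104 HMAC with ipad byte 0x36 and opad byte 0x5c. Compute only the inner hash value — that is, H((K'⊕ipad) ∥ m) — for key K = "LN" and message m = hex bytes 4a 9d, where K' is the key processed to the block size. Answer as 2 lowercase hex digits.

Key "LN" = 4c 4e is 2 bytes ≤ B = 7; zero-pad to 7 bytes: K' = 4c 4e 00 00 00 00 00.
K' ⊕ ipad = 7a 78 36 36 36 36 36.
Inner input = 7a 78 36 36 36 36 36 ∥ 4a 9d.
Inner hash: XOR 7a⊕78⊕36⊕36⊕36⊕36⊕36⊕4a⊕9d = e3.

e3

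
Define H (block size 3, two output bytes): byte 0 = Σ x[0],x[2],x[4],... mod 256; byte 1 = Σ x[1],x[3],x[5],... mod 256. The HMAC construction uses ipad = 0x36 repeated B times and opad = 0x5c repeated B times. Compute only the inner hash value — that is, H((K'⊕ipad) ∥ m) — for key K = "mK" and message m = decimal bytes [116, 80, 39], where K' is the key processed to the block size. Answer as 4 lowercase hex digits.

Key "mK" = 6d 4b is 2 bytes ≤ B = 3; zero-pad to 3 bytes: K' = 6d 4b 00.
K' ⊕ ipad = 5b 7d 36.
Inner input = 5b 7d 36 ∥ 74 50 27.
Inner hash: even-index sum = 225 mod 256 = 225; odd-index sum = 280 mod 256 = 24 → e1 18.

e118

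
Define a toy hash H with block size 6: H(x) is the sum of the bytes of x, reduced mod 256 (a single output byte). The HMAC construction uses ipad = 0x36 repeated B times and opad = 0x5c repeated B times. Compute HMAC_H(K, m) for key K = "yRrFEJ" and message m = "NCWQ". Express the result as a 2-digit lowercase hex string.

39

Key "yRrFEJ" = 79 52 72 46 45 4a is exactly B = 6 bytes: K' = 79 52 72 46 45 4a.
K' ⊕ ipad = 4f 64 44 70 73 7c.  K' ⊕ opad = 25 0e 2e 1a 19 16.
Inner input = (K'⊕ipad) ∥ m = 4f 64 44 70 73 7c ∥ 4e 43 57 51.
Inner hash: sum = 79+100+68+112+115+124+78+67+87+81 = 911; mod 256 = 143 → 8f.
Outer input = (K'⊕opad) ∥ inner = 25 0e 2e 1a 19 16 ∥ 8f.
Outer hash (tag): sum = 37+14+46+26+25+22+143 = 313; mod 256 = 57 → 39.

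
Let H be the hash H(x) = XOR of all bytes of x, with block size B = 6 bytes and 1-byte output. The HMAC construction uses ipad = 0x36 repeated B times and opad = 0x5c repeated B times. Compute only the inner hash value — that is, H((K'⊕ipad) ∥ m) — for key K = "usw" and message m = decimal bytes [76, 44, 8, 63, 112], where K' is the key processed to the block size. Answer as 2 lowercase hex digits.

56

Key "usw" = 75 73 77 is 3 bytes ≤ B = 6; zero-pad to 6 bytes: K' = 75 73 77 00 00 00.
K' ⊕ ipad = 43 45 41 36 36 36.
Inner input = 43 45 41 36 36 36 ∥ 4c 2c 08 3f 70.
Inner hash: XOR 43⊕45⊕41⊕36⊕36⊕36⊕4c⊕2c⊕08⊕3f⊕70 = 56.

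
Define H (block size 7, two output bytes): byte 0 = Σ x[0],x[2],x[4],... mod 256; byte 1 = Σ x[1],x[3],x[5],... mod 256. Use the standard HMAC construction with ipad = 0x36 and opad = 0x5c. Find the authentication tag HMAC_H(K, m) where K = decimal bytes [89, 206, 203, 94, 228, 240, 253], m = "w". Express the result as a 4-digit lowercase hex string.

9249

Key decimal bytes [89, 206, 203, 94, 228, 240, 253] = 59 ce cb 5e e4 f0 fd is exactly B = 7 bytes: K' = 59 ce cb 5e e4 f0 fd.
K' ⊕ ipad = 6f f8 fd 68 d2 c6 cb.  K' ⊕ opad = 05 92 97 02 b8 ac a1.
Inner input = (K'⊕ipad) ∥ m = 6f f8 fd 68 d2 c6 cb ∥ 77.
Inner hash: even-index sum = 777 mod 256 = 9; odd-index sum = 669 mod 256 = 157 → 09 9d.
Outer input = (K'⊕opad) ∥ inner = 05 92 97 02 b8 ac a1 ∥ 09 9d.
Outer hash (tag): even-index sum = 658 mod 256 = 146; odd-index sum = 329 mod 256 = 73 → 92 49.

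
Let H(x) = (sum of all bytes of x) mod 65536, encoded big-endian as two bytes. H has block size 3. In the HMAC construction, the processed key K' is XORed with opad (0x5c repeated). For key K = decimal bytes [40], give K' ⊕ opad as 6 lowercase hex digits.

Key decimal bytes [40] = 28 is 1 byte ≤ B = 3; zero-pad to 3 bytes: K' = 28 00 00.
XOR each byte with 0x5c: 28⊕5c=74, 00⊕5c=5c, 00⊕5c=5c.

745c5c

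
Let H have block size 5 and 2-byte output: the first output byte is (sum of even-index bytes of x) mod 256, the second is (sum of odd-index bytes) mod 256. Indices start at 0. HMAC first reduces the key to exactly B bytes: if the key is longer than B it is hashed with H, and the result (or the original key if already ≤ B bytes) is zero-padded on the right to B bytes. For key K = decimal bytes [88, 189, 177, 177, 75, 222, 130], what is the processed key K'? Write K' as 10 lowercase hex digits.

d64c000000

|K| = 7 > B = 5, so first hash the key.
H(K): even-index sum = 470 mod 256 = 214; odd-index sum = 588 mod 256 = 76 → d6 4c.
Zero-pad H(K) = d6 4c to 5 bytes: K' = d6 4c 00 00 00.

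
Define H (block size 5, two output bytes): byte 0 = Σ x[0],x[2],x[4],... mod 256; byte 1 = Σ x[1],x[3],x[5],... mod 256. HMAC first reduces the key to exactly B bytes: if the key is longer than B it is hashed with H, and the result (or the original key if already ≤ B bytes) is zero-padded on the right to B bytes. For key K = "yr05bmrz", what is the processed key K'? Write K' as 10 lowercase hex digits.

7d8e000000

|K| = 8 > B = 5, so first hash the key.
H(K): even-index sum = 381 mod 256 = 125; odd-index sum = 398 mod 256 = 142 → 7d 8e.
Zero-pad H(K) = 7d 8e to 5 bytes: K' = 7d 8e 00 00 00.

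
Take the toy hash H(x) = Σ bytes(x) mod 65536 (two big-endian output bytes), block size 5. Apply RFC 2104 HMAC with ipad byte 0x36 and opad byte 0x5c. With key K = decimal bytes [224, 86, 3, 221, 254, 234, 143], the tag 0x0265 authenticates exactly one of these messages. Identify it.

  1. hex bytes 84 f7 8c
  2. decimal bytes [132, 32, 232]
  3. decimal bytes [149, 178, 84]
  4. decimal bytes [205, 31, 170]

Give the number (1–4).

Key decimal bytes [224, 86, 3, 221, 254, 234, 143] = e0 56 03 dd fe ea 8f is 7 bytes > B = 5, so hash it first: H(key) = 04 8d, then zero-pad to 5 bytes: K' = 04 8d 00 00 00.
K' ⊕ ipad = 32 bb 36 36 36; K' ⊕ opad = 58 d1 5c 5c 5c.
m1: inner = H(32 bb 36 36 36 84 f7 8c) = 03 96; tag = H(58 d1 5c 5c 5c 03 96) = 02d6
m2: inner = H(32 bb 36 36 36 84 20 e8) = 03 1b; tag = H(58 d1 5c 5c 5c 03 1b) = 025b
m3: inner = H(32 bb 36 36 36 95 b2 54) = 03 2a; tag = H(58 d1 5c 5c 5c 03 2a) = 026a
m4: inner = H(32 bb 36 36 36 cd 1f aa) = 03 25; tag = H(58 d1 5c 5c 5c 03 25) = 0265 ← matches

4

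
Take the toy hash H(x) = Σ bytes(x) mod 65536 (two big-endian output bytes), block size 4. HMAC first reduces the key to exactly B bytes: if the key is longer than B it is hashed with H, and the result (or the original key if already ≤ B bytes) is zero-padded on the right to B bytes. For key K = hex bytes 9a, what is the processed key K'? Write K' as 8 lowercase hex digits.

9a000000

Key hex bytes 9a is 1 byte ≤ B = 4; zero-pad to 4 bytes: K' = 9a 00 00 00.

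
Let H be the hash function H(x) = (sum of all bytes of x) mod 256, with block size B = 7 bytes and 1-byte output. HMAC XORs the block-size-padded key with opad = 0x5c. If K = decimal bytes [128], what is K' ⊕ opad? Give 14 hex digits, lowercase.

Key decimal bytes [128] = 80 is 1 byte ≤ B = 7; zero-pad to 7 bytes: K' = 80 00 00 00 00 00 00.
XOR each byte with 0x5c: 80⊕5c=dc, 00⊕5c=5c, 00⊕5c=5c, 00⊕5c=5c, 00⊕5c=5c, 00⊕5c=5c, 00⊕5c=5c.

dc5c5c5c5c5c5c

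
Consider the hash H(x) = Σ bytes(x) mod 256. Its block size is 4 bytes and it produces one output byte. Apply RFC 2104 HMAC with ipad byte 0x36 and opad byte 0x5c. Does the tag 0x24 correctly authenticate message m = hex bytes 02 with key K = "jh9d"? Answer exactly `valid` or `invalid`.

Key "jh9d" = 6a 68 39 64 is exactly B = 4 bytes: K' = 6a 68 39 64.
K' ⊕ ipad = 5c 5e 0f 52; K' ⊕ opad = 36 34 65 38.
Inner hash: sum = 92+94+15+82+2 = 285; mod 256 = 29 → 1d.
Outer hash (recomputed tag): sum = 54+52+101+56+29 = 292; mod 256 = 36 → 24.
Recomputed tag = 24; claimed = 24 → match.

valid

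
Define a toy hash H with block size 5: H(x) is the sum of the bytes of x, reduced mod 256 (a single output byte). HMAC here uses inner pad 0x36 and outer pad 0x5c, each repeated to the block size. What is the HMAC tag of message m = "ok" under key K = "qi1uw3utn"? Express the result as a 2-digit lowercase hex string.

Key "qi1uw3utn" = 71 69 31 75 77 33 75 74 6e is 9 bytes > B = 5, so hash it first: H(key) = 81, then zero-pad to 5 bytes: K' = 81 00 00 00 00.
K' ⊕ ipad = b7 36 36 36 36.  K' ⊕ opad = dd 5c 5c 5c 5c.
Inner input = (K'⊕ipad) ∥ m = b7 36 36 36 36 ∥ 6f 6b.
Inner hash: sum = 183+54+54+54+54+111+107 = 617; mod 256 = 105 → 69.
Outer input = (K'⊕opad) ∥ inner = dd 5c 5c 5c 5c ∥ 69.
Outer hash (tag): sum = 221+92+92+92+92+105 = 694; mod 256 = 182 → b6.

b6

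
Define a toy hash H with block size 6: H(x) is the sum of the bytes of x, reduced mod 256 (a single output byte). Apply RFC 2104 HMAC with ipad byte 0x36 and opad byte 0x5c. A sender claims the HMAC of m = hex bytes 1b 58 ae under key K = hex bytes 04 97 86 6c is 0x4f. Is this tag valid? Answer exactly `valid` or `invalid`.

Key hex bytes 04 97 86 6c is 4 bytes ≤ B = 6; zero-pad to 6 bytes: K' = 04 97 86 6c 00 00.
K' ⊕ ipad = 32 a1 b0 5a 36 36; K' ⊕ opad = 58 cb da 30 5c 5c.
Inner hash: sum = 50+161+176+90+54+54+27+88+174 = 874; mod 256 = 106 → 6a.
Outer hash (recomputed tag): sum = 88+203+218+48+92+92+106 = 847; mod 256 = 79 → 4f.
Recomputed tag = 4f; claimed = 4f → match.

valid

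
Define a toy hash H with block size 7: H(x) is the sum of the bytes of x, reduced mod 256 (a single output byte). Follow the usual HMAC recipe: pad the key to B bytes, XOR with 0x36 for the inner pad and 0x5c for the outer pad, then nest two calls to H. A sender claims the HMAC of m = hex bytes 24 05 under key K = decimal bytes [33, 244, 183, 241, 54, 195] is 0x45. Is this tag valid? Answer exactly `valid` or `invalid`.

invalid

Key decimal bytes [33, 244, 183, 241, 54, 195] = 21 f4 b7 f1 36 c3 is 6 bytes ≤ B = 7; zero-pad to 7 bytes: K' = 21 f4 b7 f1 36 c3 00.
K' ⊕ ipad = 17 c2 81 c7 00 f5 36; K' ⊕ opad = 7d a8 eb ad 6a 9f 5c.
Inner hash: sum = 23+194+129+199+0+245+54+36+5 = 885; mod 256 = 117 → 75.
Outer hash (recomputed tag): sum = 125+168+235+173+106+159+92+117 = 1175; mod 256 = 151 → 97.
Recomputed tag = 97; claimed = 45 → mismatch.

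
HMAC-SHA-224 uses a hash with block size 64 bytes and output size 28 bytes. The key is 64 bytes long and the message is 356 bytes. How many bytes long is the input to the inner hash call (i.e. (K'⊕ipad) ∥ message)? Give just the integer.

420

Key is 64 ≤ 64 bytes, zero-padded: |K'| = 64.
Inner input = (K'⊕ipad) ∥ m → 64 + 356 = 420 bytes.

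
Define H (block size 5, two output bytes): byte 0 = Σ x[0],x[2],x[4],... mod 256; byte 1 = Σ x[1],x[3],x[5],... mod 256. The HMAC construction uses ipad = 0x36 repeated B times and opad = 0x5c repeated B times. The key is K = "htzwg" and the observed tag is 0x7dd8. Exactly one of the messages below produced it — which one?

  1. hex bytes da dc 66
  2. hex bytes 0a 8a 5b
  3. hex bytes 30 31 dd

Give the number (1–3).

2

Key "htzwg" = 68 74 7a 77 67 is exactly B = 5 bytes: K' = 68 74 7a 77 67.
K' ⊕ ipad = 5e 42 4c 41 51; K' ⊕ opad = 34 28 26 2b 3b.
m1: inner = H(5e 42 4c 41 51 da dc 66) = d7 c3; tag = H(34 28 26 2b 3b d7 c3) = 582a
m2: inner = H(5e 42 4c 41 51 0a 8a 5b) = 85 e8; tag = H(34 28 26 2b 3b 85 e8) = 7dd8 ← matches
m3: inner = H(5e 42 4c 41 51 30 31 dd) = 2c 90; tag = H(34 28 26 2b 3b 2c 90) = 257f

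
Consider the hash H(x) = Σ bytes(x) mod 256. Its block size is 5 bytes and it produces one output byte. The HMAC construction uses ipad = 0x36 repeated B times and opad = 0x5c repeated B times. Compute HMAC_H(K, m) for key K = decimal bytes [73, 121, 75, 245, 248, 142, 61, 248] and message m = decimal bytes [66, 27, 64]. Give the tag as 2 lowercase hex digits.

Key decimal bytes [73, 121, 75, 245, 248, 142, 61, 248] = 49 79 4b f5 f8 8e 3d f8 is 8 bytes > B = 5, so hash it first: H(key) = bd, then zero-pad to 5 bytes: K' = bd 00 00 00 00.
K' ⊕ ipad = 8b 36 36 36 36.  K' ⊕ opad = e1 5c 5c 5c 5c.
Inner input = (K'⊕ipad) ∥ m = 8b 36 36 36 36 ∥ 42 1b 40.
Inner hash: sum = 139+54+54+54+54+66+27+64 = 512; mod 256 = 0 → 00.
Outer input = (K'⊕opad) ∥ inner = e1 5c 5c 5c 5c ∥ 00.
Outer hash (tag): sum = 225+92+92+92+92+0 = 593; mod 256 = 81 → 51.

51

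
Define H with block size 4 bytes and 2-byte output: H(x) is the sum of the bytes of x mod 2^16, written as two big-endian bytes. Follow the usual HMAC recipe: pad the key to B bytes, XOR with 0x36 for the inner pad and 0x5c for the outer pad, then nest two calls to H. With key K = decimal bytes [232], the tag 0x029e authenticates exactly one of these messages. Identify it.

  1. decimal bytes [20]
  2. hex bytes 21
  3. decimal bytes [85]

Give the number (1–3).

3

Key decimal bytes [232] = e8 is 1 byte ≤ B = 4; zero-pad to 4 bytes: K' = e8 00 00 00.
K' ⊕ ipad = de 36 36 36; K' ⊕ opad = b4 5c 5c 5c.
m1: inner = H(de 36 36 36 14) = 01 94; tag = H(b4 5c 5c 5c 01 94) = 025d
m2: inner = H(de 36 36 36 21) = 01 a1; tag = H(b4 5c 5c 5c 01 a1) = 026a
m3: inner = H(de 36 36 36 55) = 01 d5; tag = H(b4 5c 5c 5c 01 d5) = 029e ← matches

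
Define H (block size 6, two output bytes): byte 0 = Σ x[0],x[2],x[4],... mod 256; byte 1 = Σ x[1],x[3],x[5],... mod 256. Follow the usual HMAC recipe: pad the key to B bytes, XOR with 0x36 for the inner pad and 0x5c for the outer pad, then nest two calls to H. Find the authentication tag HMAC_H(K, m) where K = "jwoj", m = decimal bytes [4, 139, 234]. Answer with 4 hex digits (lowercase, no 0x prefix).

Key "jwoj" = 6a 77 6f 6a is 4 bytes ≤ B = 6; zero-pad to 6 bytes: K' = 6a 77 6f 6a 00 00.
K' ⊕ ipad = 5c 41 59 5c 36 36.  K' ⊕ opad = 36 2b 33 36 5c 5c.
Inner input = (K'⊕ipad) ∥ m = 5c 41 59 5c 36 36 ∥ 04 8b ea.
Inner hash: even-index sum = 473 mod 256 = 217; odd-index sum = 350 mod 256 = 94 → d9 5e.
Outer input = (K'⊕opad) ∥ inner = 36 2b 33 36 5c 5c ∥ d9 5e.
Outer hash (tag): even-index sum = 414 mod 256 = 158; odd-index sum = 283 mod 256 = 27 → 9e 1b.

9e1b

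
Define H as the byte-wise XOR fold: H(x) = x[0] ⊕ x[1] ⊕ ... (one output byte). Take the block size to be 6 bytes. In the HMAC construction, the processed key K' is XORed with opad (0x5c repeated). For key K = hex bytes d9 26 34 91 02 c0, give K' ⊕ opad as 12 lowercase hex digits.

Key hex bytes d9 26 34 91 02 c0 is exactly B = 6 bytes: K' = d9 26 34 91 02 c0.
XOR each byte with 0x5c: d9⊕5c=85, 26⊕5c=7a, 34⊕5c=68, 91⊕5c=cd, 02⊕5c=5e, c0⊕5c=9c.

857a68cd5e9c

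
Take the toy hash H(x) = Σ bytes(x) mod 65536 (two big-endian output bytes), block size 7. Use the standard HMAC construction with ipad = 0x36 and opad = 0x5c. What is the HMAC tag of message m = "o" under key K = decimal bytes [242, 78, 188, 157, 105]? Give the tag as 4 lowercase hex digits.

Key decimal bytes [242, 78, 188, 157, 105] = f2 4e bc 9d 69 is 5 bytes ≤ B = 7; zero-pad to 7 bytes: K' = f2 4e bc 9d 69 00 00.
K' ⊕ ipad = c4 78 8a ab 5f 36 36.  K' ⊕ opad = ae 12 e0 c1 35 5c 5c.
Inner input = (K'⊕ipad) ∥ m = c4 78 8a ab 5f 36 36 ∥ 6f.
Inner hash: sum = 196+120+138+171+95+54+54+111 = 939 → 03 ab.
Outer input = (K'⊕opad) ∥ inner = ae 12 e0 c1 35 5c 5c ∥ 03 ab.
Outer hash (tag): sum = 174+18+224+193+53+92+92+3+171 = 1020 → 03 fc.

03fc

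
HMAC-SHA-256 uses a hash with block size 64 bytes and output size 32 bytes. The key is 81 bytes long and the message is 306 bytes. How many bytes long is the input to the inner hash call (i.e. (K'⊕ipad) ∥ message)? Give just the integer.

Key is 81 > 64 bytes, so it is hashed to 32 bytes then zero-padded to 64: |K'| = 64.
Inner input = (K'⊕ipad) ∥ m → 64 + 306 = 370 bytes.

370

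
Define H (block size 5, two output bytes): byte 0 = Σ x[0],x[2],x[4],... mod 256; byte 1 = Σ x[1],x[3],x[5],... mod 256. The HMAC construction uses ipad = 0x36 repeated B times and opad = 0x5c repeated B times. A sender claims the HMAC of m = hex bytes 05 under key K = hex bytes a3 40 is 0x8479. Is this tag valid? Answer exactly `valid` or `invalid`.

Key hex bytes a3 40 is 2 bytes ≤ B = 5; zero-pad to 5 bytes: K' = a3 40 00 00 00.
K' ⊕ ipad = 95 76 36 36 36; K' ⊕ opad = ff 1c 5c 5c 5c.
Inner hash: even-index sum = 257 mod 256 = 1; odd-index sum = 177 mod 256 = 177 → 01 b1.
Outer hash (recomputed tag): even-index sum = 616 mod 256 = 104; odd-index sum = 121 mod 256 = 121 → 68 79.
Recomputed tag = 6879; claimed = 8479 → mismatch.

invalid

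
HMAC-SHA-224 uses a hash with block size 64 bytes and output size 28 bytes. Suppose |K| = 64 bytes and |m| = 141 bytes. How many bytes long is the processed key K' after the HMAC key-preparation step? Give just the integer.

Key is 64 ≤ 64 bytes, zero-padded: |K'| = 64.

64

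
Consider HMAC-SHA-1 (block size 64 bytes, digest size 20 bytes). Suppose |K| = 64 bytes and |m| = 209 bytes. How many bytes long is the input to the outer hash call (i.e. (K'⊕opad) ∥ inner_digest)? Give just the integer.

Key is 64 ≤ 64 bytes, zero-padded: |K'| = 64.
Outer input = (K'⊕opad) ∥ H(inner) → 64 + 20 = 84 bytes.

84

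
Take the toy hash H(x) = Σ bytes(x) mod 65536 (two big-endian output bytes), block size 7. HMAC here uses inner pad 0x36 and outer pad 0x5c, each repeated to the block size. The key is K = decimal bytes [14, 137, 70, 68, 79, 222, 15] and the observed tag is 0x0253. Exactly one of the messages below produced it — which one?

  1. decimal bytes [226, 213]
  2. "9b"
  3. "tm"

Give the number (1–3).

Key decimal bytes [14, 137, 70, 68, 79, 222, 15] = 0e 89 46 44 4f de 0f is exactly B = 7 bytes: K' = 0e 89 46 44 4f de 0f.
K' ⊕ ipad = 38 bf 70 72 79 e8 39; K' ⊕ opad = 52 d5 1a 18 13 82 53.
m1: inner = H(38 bf 70 72 79 e8 39 e2 d5) = 05 2a; tag = H(52 d5 1a 18 13 82 53 05 2a) = 0270
m2: inner = H(38 bf 70 72 79 e8 39 39 62) = 04 0e; tag = H(52 d5 1a 18 13 82 53 04 0e) = 0253 ← matches
m3: inner = H(38 bf 70 72 79 e8 39 74 6d) = 04 54; tag = H(52 d5 1a 18 13 82 53 04 54) = 0299

2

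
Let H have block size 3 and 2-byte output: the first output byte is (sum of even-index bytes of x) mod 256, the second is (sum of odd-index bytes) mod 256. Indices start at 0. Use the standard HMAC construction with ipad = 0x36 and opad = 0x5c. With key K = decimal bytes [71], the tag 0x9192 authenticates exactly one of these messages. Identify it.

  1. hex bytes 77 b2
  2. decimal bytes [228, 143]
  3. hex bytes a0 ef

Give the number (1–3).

Key decimal bytes [71] = 47 is 1 byte ≤ B = 3; zero-pad to 3 bytes: K' = 47 00 00.
K' ⊕ ipad = 71 36 36; K' ⊕ opad = 1b 5c 5c.
m1: inner = H(71 36 36 77 b2) = 59 ad; tag = H(1b 5c 5c 59 ad) = 24b5
m2: inner = H(71 36 36 e4 8f) = 36 1a; tag = H(1b 5c 5c 36 1a) = 9192 ← matches
m3: inner = H(71 36 36 a0 ef) = 96 d6; tag = H(1b 5c 5c 96 d6) = 4df2

2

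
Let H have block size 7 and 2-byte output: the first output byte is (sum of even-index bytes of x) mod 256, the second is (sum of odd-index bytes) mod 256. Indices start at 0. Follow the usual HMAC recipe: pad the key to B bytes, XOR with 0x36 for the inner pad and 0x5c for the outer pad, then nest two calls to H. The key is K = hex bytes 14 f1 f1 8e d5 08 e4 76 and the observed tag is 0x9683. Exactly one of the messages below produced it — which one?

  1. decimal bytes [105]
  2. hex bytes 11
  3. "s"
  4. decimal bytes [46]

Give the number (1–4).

1

Key hex bytes 14 f1 f1 8e d5 08 e4 76 is 8 bytes > B = 7, so hash it first: H(key) = be fd, then zero-pad to 7 bytes: K' = be fd 00 00 00 00 00.
K' ⊕ ipad = 88 cb 36 36 36 36 36; K' ⊕ opad = e2 a1 5c 5c 5c 5c 5c.
m1: inner = H(88 cb 36 36 36 36 36 69) = 2a a0; tag = H(e2 a1 5c 5c 5c 5c 5c 2a a0) = 9683 ← matches
m2: inner = H(88 cb 36 36 36 36 36 11) = 2a 48; tag = H(e2 a1 5c 5c 5c 5c 5c 2a 48) = 3e83
m3: inner = H(88 cb 36 36 36 36 36 73) = 2a aa; tag = H(e2 a1 5c 5c 5c 5c 5c 2a aa) = a083
m4: inner = H(88 cb 36 36 36 36 36 2e) = 2a 65; tag = H(e2 a1 5c 5c 5c 5c 5c 2a 65) = 5b83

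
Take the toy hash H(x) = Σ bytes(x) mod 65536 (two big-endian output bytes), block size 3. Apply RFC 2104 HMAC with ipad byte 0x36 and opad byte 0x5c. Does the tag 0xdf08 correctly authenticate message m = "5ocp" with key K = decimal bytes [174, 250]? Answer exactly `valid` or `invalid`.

invalid

Key decimal bytes [174, 250] = ae fa is 2 bytes ≤ B = 3; zero-pad to 3 bytes: K' = ae fa 00.
K' ⊕ ipad = 98 cc 36; K' ⊕ opad = f2 a6 5c.
Inner hash: sum = 152+204+54+53+111+99+112 = 785 → 03 11.
Outer hash (recomputed tag): sum = 242+166+92+3+17 = 520 → 02 08.
Recomputed tag = 0208; claimed = df08 → mismatch.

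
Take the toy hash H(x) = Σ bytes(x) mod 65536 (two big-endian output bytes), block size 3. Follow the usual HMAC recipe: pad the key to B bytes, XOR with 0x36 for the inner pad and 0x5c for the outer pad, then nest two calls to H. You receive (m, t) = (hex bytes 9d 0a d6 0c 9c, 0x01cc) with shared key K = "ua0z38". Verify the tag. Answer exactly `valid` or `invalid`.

Key "ua0z38" = 75 61 30 7a 33 38 is 6 bytes > B = 3, so hash it first: H(key) = 01 eb, then zero-pad to 3 bytes: K' = 01 eb 00.
K' ⊕ ipad = 37 dd 36; K' ⊕ opad = 5d b7 5c.
Inner hash: sum = 55+221+54+157+10+214+12+156 = 879 → 03 6f.
Outer hash (recomputed tag): sum = 93+183+92+3+111 = 482 → 01 e2.
Recomputed tag = 01e2; claimed = 01cc → mismatch.

invalid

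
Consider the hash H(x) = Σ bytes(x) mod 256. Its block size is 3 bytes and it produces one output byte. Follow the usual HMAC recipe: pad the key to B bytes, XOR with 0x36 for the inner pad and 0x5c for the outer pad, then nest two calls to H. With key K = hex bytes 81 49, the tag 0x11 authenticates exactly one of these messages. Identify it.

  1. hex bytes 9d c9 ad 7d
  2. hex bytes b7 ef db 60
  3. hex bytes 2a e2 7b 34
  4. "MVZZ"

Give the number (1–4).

Key hex bytes 81 49 is 2 bytes ≤ B = 3; zero-pad to 3 bytes: K' = 81 49 00.
K' ⊕ ipad = b7 7f 36; K' ⊕ opad = dd 15 5c.
m1: inner = H(b7 7f 36 9d c9 ad 7d) = fc; tag = H(dd 15 5c fc) = 4a
m2: inner = H(b7 7f 36 b7 ef db 60) = 4d; tag = H(dd 15 5c 4d) = 9b
m3: inner = H(b7 7f 36 2a e2 7b 34) = 27; tag = H(dd 15 5c 27) = 75
m4: inner = H(b7 7f 36 4d 56 5a 5a) = c3; tag = H(dd 15 5c c3) = 11 ← matches

4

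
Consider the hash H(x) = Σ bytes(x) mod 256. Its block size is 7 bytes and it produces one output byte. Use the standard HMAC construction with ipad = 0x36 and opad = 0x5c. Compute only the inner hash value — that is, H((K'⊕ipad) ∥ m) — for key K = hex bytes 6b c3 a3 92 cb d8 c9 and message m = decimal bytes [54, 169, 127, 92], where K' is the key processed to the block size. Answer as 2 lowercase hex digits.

Key hex bytes 6b c3 a3 92 cb d8 c9 is exactly B = 7 bytes: K' = 6b c3 a3 92 cb d8 c9.
K' ⊕ ipad = 5d f5 95 a4 fd ee ff.
Inner input = 5d f5 95 a4 fd ee ff ∥ 36 a9 7f 5c.
Inner hash: sum = 93+245+149+164+253+238+255+54+169+127+92 = 1839; mod 256 = 47 → 2f.

2f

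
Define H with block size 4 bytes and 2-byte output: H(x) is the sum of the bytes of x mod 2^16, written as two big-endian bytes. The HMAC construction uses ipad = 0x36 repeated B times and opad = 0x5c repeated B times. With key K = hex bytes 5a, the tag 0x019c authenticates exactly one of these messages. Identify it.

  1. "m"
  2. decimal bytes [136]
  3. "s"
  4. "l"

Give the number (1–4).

Key hex bytes 5a is 1 byte ≤ B = 4; zero-pad to 4 bytes: K' = 5a 00 00 00.
K' ⊕ ipad = 6c 36 36 36; K' ⊕ opad = 06 5c 5c 5c.
m1: inner = H(6c 36 36 36 6d) = 01 7b; tag = H(06 5c 5c 5c 01 7b) = 0196
m2: inner = H(6c 36 36 36 88) = 01 96; tag = H(06 5c 5c 5c 01 96) = 01b1
m3: inner = H(6c 36 36 36 73) = 01 81; tag = H(06 5c 5c 5c 01 81) = 019c ← matches
m4: inner = H(6c 36 36 36 6c) = 01 7a; tag = H(06 5c 5c 5c 01 7a) = 0195

3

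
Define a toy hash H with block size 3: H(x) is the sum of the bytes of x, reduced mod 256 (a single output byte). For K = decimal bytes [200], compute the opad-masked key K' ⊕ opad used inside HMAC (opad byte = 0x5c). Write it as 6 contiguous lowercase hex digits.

Key decimal bytes [200] = c8 is 1 byte ≤ B = 3; zero-pad to 3 bytes: K' = c8 00 00.
XOR each byte with 0x5c: c8⊕5c=94, 00⊕5c=5c, 00⊕5c=5c.

945c5c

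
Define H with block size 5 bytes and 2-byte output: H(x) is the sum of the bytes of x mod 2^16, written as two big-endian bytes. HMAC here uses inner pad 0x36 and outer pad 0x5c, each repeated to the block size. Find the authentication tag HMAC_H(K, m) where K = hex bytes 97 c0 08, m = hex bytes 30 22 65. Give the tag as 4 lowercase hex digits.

Key hex bytes 97 c0 08 is 3 bytes ≤ B = 5; zero-pad to 5 bytes: K' = 97 c0 08 00 00.
K' ⊕ ipad = a1 f6 3e 36 36.  K' ⊕ opad = cb 9c 54 5c 5c.
Inner input = (K'⊕ipad) ∥ m = a1 f6 3e 36 36 ∥ 30 22 65.
Inner hash: sum = 161+246+62+54+54+48+34+101 = 760 → 02 f8.
Outer input = (K'⊕opad) ∥ inner = cb 9c 54 5c 5c ∥ 02 f8.
Outer hash (tag): sum = 203+156+84+92+92+2+248 = 877 → 03 6d.

036d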